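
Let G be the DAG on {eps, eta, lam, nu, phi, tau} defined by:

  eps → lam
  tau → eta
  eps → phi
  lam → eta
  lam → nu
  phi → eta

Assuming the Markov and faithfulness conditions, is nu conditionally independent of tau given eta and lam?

Yes

We examine all 2 paths between nu and tau:
Path 1: nu ← lam → eta ← tau
  lam is a fork here and lam is conditioned on, so the path is blocked at lam.
Path 2: nu ← lam ← eps → phi → eta ← tau
  lam is a chain here and lam is conditioned on, so the path is blocked at lam.
Since every path is blocked, d-separation holds.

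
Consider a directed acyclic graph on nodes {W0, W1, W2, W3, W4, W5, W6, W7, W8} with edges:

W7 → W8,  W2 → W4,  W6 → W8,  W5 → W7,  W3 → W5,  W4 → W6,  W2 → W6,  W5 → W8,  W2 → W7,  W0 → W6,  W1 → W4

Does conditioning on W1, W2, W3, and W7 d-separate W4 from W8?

No — W4 and W8 are not d-separated given {W1, W2, W3, W7}.

There are 6 undirected paths between W4 and W8; checking each against the conditioning set {W1, W2, W3, W7}:
Path 1: W4 ← W2 → W7 → W8
  W2 is a fork here and W2 is conditioned on, so the path is blocked at W2.
Path 2: W4 ← W2 → W7 ← W5 → W8
  W2 is a fork here and W2 is conditioned on, so the path is blocked at W2.
Path 3: W4 ← W2 → W6 → W8
  W2 is a fork here and W2 is conditioned on, so the path is blocked at W2.
Path 4: W4 → W6 → W8
  W6 is a chain and W6 is not conditioned on — no node blocks this path, so it is active.
Path 5: W4 → W6 ← W2 → W7 → W8
  W6 is a collider here and neither W6 nor any of its descendants is conditioned on, so the collider stays closed — the path is blocked at W6.
Path 6: W4 → W6 ← W2 → W7 ← W5 → W8
  W6 is a collider here and neither W6 nor any of its descendants is conditioned on, so the collider stays closed — the path is blocked at W6.
At least one path is unblocked, so d-separation fails.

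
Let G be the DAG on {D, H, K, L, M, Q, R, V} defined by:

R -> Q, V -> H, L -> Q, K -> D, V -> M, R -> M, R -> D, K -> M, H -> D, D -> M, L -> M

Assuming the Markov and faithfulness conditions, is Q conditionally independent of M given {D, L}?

There are 5 undirected paths between Q and M; checking each against the conditioning set {D, L}:
Path 1: Q ← R → M
  R is a fork and R is not conditioned on — no node blocks this path, so it is active.
Path 2: Q ← R → D → M
  D is a chain here and D is conditioned on, so the path is blocked at D.
Path 3: Q ← R → D ← H ← V → M
  R is a fork and R is not conditioned on; D is a collider and D is conditioned on, which opens it; H is a chain and H is not conditioned on; V is a fork and V is not conditioned on — no node blocks this path, so it is active.
Path 4: Q ← R → D ← K → M
  R is a fork and R is not conditioned on; D is a collider and D is conditioned on, which opens it; K is a fork and K is not conditioned on — no node blocks this path, so it is active.
Path 5: Q ← L → M
  L is a fork here and L is conditioned on, so the path is blocked at L.
At least one path is unblocked, so d-separation fails.

No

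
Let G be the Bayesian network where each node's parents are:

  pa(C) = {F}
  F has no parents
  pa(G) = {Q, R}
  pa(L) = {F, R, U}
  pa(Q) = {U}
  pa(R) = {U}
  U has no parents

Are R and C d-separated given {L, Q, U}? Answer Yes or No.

There are 3 undirected paths between R and C; checking each against the conditioning set {L, Q, U}:
Path 1: R ← U → L ← F → C
  U is a fork here and U is conditioned on, so the path is blocked at U.
Path 2: R → G ← Q ← U → L ← F → C
  G is a collider here and neither G nor any of its descendants is conditioned on, so the collider stays closed — the path is blocked at G.
Path 3: R → L ← F → C
  L is a collider and L is conditioned on, which opens it; F is a fork and F is not conditioned on — no node blocks this path, so it is active.
At least one path is unblocked, so d-separation fails.

No — R and C are not d-separated given {L, Q, U}.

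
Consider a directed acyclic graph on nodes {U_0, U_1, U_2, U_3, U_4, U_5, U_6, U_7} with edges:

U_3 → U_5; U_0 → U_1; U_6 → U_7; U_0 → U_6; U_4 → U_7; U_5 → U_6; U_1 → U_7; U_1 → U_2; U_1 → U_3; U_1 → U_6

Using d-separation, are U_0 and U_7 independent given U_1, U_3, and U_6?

Yes — U_0 and U_7 are d-separated given {U_1, U_3, U_6}.

We examine all 6 paths between U_0 and U_7:
  1. U_0 → U_1 → U_3 → U_5 → U_6 → U_7 — U_1:chain[blocks]; U_3:chain[blocks]; U_5:chain[open]; U_6:chain[blocks] ⇒ blocked
  2. U_0 → U_1 → U_7 — U_1:chain[blocks] ⇒ blocked
  3. U_0 → U_1 → U_6 → U_7 — U_1:chain[blocks]; U_6:chain[blocks] ⇒ blocked
  4. U_0 → U_6 ← U_1 → U_7 — U_6:collider[open]; U_1:fork[blocks] ⇒ blocked
  5. U_0 → U_6 ← U_5 ← U_3 ← U_1 → U_7 — U_6:collider[open]; U_5:chain[open]; U_3:chain[blocks]; U_1:fork[blocks] ⇒ blocked
  6. U_0 → U_6 → U_7 — U_6:chain[blocks] ⇒ blocked
Every path is blocked, so U_0 and U_7 are d-separated given {U_1, U_3, U_6}.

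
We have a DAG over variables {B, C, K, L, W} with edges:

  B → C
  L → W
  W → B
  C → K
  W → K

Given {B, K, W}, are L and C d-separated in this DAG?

Enumerating the 2 paths from L to C and testing each for blocking by {B, K, W}:
Path 1: L → W → K ← C
  W is a chain here and W is conditioned on, so the path is blocked at W.
Path 2: L → W → B → C
  W is a chain here and W is conditioned on, so the path is blocked at W.
Since every path is blocked, d-separation holds.

Yes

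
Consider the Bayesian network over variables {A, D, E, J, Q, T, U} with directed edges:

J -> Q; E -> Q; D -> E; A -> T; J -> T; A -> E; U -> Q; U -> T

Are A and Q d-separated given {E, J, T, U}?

Yes

Enumerating the 3 paths from A to Q and testing each for blocking by {E, J, T, U}:
Path 1: A → T ← U → Q
  U is a fork here and U is conditioned on, so the path is blocked at U.
Path 2: A → T ← J → Q
  J is a fork here and J is conditioned on, so the path is blocked at J.
Path 3: A → E → Q
  E is a chain here and E is conditioned on, so the path is blocked at E.
All paths are blocked; A ⊥ Q | {E, J, T, U} holds.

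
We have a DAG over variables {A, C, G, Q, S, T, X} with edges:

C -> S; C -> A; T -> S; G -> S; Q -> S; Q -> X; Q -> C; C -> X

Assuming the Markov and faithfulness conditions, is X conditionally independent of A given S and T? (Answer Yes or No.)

Enumerating the 3 paths from X to A and testing each for blocking by {S, T}:
Path 1: X ← C → A
  C is a fork and C is not conditioned on — no node blocks this path, so it is active.
Path 2: X ← Q → C → A
  Q is a fork and Q is not conditioned on; C is a chain and C is not conditioned on — no node blocks this path, so it is active.
Path 3: X ← Q → S ← C → A
  Q is a fork and Q is not conditioned on; S is a collider and S is conditioned on, which opens it; C is a fork and C is not conditioned on — no node blocks this path, so it is active.
Because an active path exists, X and A are not d-separated.

No — X and A are not d-separated given {S, T}.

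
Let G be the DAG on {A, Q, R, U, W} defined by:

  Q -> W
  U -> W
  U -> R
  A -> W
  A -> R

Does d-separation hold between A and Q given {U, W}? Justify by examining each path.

No

Enumerating the 2 paths from A to Q and testing each for blocking by {U, W}:
Path 1: A → R ← U → W ← Q
  R is a collider here and neither R nor any of its descendants is conditioned on, so the collider stays closed — the path is blocked at R.
Path 2: A → W ← Q
  W is a collider and W is conditioned on, which opens it — no node blocks this path, so it is active.
Because an active path exists, A and Q are not d-separated.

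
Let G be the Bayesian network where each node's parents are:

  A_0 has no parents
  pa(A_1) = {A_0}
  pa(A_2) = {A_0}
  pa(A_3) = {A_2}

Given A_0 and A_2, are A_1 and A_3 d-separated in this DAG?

Only one path connects A_1 and A_3:
Path 1: A_1 ← A_0 → A_2 → A_3
  A_0 is a fork here and A_0 is conditioned on, so the path is blocked at A_0.
Every path is blocked, so A_1 and A_3 are d-separated given {A_0, A_2}.

Yes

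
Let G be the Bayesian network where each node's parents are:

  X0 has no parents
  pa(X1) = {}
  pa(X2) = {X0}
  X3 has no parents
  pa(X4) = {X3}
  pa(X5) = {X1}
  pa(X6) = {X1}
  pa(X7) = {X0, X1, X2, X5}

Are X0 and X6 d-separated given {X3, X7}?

No

There are 4 undirected paths between X0 and X6; checking each against the conditioning set {X3, X7}:
  1. X0 → X2 → X7 ← X1 → X6 — X2:chain[open]; X7:collider[open]; X1:fork[open] ⇒ active
  2. X0 → X2 → X7 ← X5 ← X1 → X6 — X2:chain[open]; X7:collider[open]; X5:chain[open]; X1:fork[open] ⇒ active
  3. X0 → X7 ← X1 → X6 — X7:collider[open]; X1:fork[open] ⇒ active
  4. X0 → X7 ← X5 ← X1 → X6 — X7:collider[open]; X5:chain[open]; X1:fork[open] ⇒ active
Since the path X0 → X2 → X7 ← X1 → X6 is active, X0 and X6 are not d-separated given {X3, X7}.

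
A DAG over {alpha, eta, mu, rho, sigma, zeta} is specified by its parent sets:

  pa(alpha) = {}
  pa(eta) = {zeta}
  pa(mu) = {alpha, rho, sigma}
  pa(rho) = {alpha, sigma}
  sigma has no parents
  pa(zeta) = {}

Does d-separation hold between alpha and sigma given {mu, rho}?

No — alpha and sigma are not d-separated given {mu, rho}.

There are 4 undirected paths between alpha and sigma; checking each against the conditioning set {mu, rho}:
Path 1: alpha → mu ← sigma
  mu is a collider and mu is conditioned on, which opens it — no node blocks this path, so it is active.
Path 2: alpha → mu ← rho ← sigma
  rho is a chain here and rho is conditioned on, so the path is blocked at rho.
Path 3: alpha → rho ← sigma
  rho is a collider and rho is conditioned on, which opens it — no node blocks this path, so it is active.
Path 4: alpha → rho → mu ← sigma
  rho is a chain here and rho is conditioned on, so the path is blocked at rho.
At least one path is unblocked, so d-separation fails.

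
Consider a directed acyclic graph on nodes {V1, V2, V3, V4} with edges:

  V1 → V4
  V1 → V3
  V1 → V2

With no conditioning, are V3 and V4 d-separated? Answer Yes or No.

No — V3 and V4 are not d-separated given ∅.

There is one path between V3 and V4:
  1. V3 ← V1 → V4 — V1:fork[open] ⇒ active
At least one path is unblocked, so d-separation fails.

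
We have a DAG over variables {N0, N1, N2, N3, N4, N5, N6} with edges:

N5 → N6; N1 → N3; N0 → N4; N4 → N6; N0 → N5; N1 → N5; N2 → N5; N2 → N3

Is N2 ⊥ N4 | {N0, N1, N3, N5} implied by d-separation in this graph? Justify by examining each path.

Enumerating the 4 paths from N2 to N4 and testing each for blocking by {N0, N1, N3, N5}:
  1. N2 → N3 ← N1 → N5 → N6 ← N4 — N3:collider[open]; N1:fork[blocks]; N5:chain[blocks]; N6:collider[blocks] ⇒ blocked
  2. N2 → N3 ← N1 → N5 ← N0 → N4 — N3:collider[open]; N1:fork[blocks]; N5:collider[open]; N0:fork[blocks] ⇒ blocked
  3. N2 → N5 → N6 ← N4 — N5:chain[blocks]; N6:collider[blocks] ⇒ blocked
  4. N2 → N5 ← N0 → N4 — N5:collider[open]; N0:fork[blocks] ⇒ blocked
All paths are blocked; N2 ⊥ N4 | {N0, N1, N3, N5} holds.

Yes — N2 and N4 are d-separated given {N0, N1, N3, N5}.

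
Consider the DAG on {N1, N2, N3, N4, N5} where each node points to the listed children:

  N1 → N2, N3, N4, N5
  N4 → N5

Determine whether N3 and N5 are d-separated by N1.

We examine all 2 paths between N3 and N5:
Path 1: N3 ← N1 → N4 → N5
  N1 is a fork here and N1 is conditioned on, so the path is blocked at N1.
Path 2: N3 ← N1 → N5
  N1 is a fork here and N1 is conditioned on, so the path is blocked at N1.
Every path is blocked, so N3 and N5 are d-separated given {N1}.

Yes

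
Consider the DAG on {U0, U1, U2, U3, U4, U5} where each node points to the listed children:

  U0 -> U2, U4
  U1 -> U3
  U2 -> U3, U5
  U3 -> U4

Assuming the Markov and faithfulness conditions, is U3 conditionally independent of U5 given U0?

There are 2 undirected paths between U3 and U5; checking each against the conditioning set {U0}:
Path 1: U3 → U4 ← U0 → U2 → U5
  U4 is a collider here and neither U4 nor any of its descendants is conditioned on, so the collider stays closed — the path is blocked at U4.
Path 2: U3 ← U2 → U5
  U2 is a fork and U2 is not conditioned on — no node blocks this path, so it is active.
At least one path is unblocked, so d-separation fails.

No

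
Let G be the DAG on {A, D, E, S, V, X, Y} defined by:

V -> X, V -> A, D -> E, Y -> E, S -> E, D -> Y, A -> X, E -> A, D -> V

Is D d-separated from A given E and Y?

No — D and A are not d-separated given {E, Y}.

There are 4 undirected paths between D and A; checking each against the conditioning set {E, Y}:
Path 1: D → Y → E → A
  Y is a chain here and Y is conditioned on, so the path is blocked at Y.
Path 2: D → V → A
  V is a chain and V is not conditioned on — no node blocks this path, so it is active.
Path 3: D → V → X ← A
  X is a collider here and neither X nor any of its descendants is conditioned on, so the collider stays closed — the path is blocked at X.
Path 4: D → E → A
  E is a chain here and E is conditioned on, so the path is blocked at E.
Since the path D → V → A is active, D and A are not d-separated given {E, Y}.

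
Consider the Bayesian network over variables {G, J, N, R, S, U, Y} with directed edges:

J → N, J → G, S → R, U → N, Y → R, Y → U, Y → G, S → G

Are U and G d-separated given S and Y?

We examine all 3 paths between U and G:
Path 1: U → N ← J → G
  N is a collider here and neither N nor any of its descendants is conditioned on, so the collider stays closed — the path is blocked at N.
Path 2: U ← Y → R ← S → G
  Y is a fork here and Y is conditioned on, so the path is blocked at Y.
Path 3: U ← Y → G
  Y is a fork here and Y is conditioned on, so the path is blocked at Y.
Every path is blocked, so U and G are d-separated given {S, Y}.

Yes — U and G are d-separated given {S, Y}.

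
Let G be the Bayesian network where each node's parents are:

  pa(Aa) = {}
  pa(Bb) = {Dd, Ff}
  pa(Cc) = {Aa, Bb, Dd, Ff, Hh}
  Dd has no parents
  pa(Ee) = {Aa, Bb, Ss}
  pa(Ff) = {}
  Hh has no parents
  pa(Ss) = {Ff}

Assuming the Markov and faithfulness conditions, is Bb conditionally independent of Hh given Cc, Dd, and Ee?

6 paths connect Bb and Hh; each must be blocked for d-separation to hold:
  1. Bb → Ee ← Aa → Cc ← Hh — Ee:collider[open]; Aa:fork[open]; Cc:collider[open] ⇒ active
  2. Bb → Ee ← Ss ← Ff → Cc ← Hh — Ee:collider[open]; Ss:chain[open]; Ff:fork[open]; Cc:collider[open] ⇒ active
  3. Bb ← Ff → Cc ← Hh — Ff:fork[open]; Cc:collider[open] ⇒ active
  4. Bb ← Ff → Ss → Ee ← Aa → Cc ← Hh — Ff:fork[open]; Ss:chain[open]; Ee:collider[open]; Aa:fork[open]; Cc:collider[open] ⇒ active
  5. Bb → Cc ← Hh — Cc:collider[open] ⇒ active
  6. Bb ← Dd → Cc ← Hh — Dd:fork[blocks]; Cc:collider[open] ⇒ blocked
Because an active path exists, Bb and Hh are not d-separated.

No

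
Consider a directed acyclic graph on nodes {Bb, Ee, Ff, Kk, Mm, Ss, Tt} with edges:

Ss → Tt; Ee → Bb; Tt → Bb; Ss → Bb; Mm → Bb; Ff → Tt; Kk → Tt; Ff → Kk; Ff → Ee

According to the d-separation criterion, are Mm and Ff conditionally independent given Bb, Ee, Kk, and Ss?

5 paths connect Mm and Ff; each must be blocked for d-separation to hold:
  1. Mm → Bb ← Tt ← Ff — Bb:collider[open]; Tt:chain[open] ⇒ active
  2. Mm → Bb ← Tt ← Kk ← Ff — Bb:collider[open]; Tt:chain[open]; Kk:chain[blocks] ⇒ blocked
  3. Mm → Bb ← Ss → Tt ← Ff — Bb:collider[open]; Ss:fork[blocks]; Tt:collider[open] ⇒ blocked
  4. Mm → Bb ← Ss → Tt ← Kk ← Ff — Bb:collider[open]; Ss:fork[blocks]; Tt:collider[open]; Kk:chain[blocks] ⇒ blocked
  5. Mm → Bb ← Ee ← Ff — Bb:collider[open]; Ee:chain[blocks] ⇒ blocked
Since the path Mm → Bb ← Tt ← Ff is active, Mm and Ff are not d-separated given {Bb, Ee, Kk, Ss}.

No — Mm and Ff are not d-separated given {Bb, Ee, Kk, Ss}.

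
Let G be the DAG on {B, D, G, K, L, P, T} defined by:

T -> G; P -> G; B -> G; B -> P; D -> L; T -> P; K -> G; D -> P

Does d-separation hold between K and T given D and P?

Yes

There are 3 undirected paths between K and T; checking each against the conditioning set {D, P}:
Path 1: K → G ← B → P ← T
  G is a collider here and neither G nor any of its descendants is conditioned on, so the collider stays closed — the path is blocked at G.
Path 2: K → G ← P ← T
  G is a collider here and neither G nor any of its descendants is conditioned on, so the collider stays closed — the path is blocked at G.
Path 3: K → G ← T
  G is a collider here and neither G nor any of its descendants is conditioned on, so the collider stays closed — the path is blocked at G.
All paths are blocked; K ⊥ T | {D, P} holds.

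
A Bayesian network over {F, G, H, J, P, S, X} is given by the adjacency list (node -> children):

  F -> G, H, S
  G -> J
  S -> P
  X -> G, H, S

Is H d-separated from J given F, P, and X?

Yes

We examine all 4 paths between H and J:
Path 1: H ← X → S ← F → G → J
  X is a fork here and X is conditioned on, so the path is blocked at X.
Path 2: H ← X → G → J
  X is a fork here and X is conditioned on, so the path is blocked at X.
Path 3: H ← F → S ← X → G → J
  F is a fork here and F is conditioned on, so the path is blocked at F.
Path 4: H ← F → G → J
  F is a fork here and F is conditioned on, so the path is blocked at F.
Since every path is blocked, d-separation holds.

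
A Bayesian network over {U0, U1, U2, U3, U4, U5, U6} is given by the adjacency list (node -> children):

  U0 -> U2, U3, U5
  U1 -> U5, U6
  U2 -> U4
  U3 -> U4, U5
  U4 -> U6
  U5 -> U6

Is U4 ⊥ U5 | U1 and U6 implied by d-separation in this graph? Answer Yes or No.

6 paths connect U4 and U5; each must be blocked for d-separation to hold:
  1. U4 ← U3 → U5 — U3:fork[open] ⇒ active
  2. U4 ← U3 ← U0 → U5 — U3:chain[open]; U0:fork[open] ⇒ active
  3. U4 → U6 ← U5 — U6:collider[open] ⇒ active
  4. U4 → U6 ← U1 → U5 — U6:collider[open]; U1:fork[blocks] ⇒ blocked
  5. U4 ← U2 ← U0 → U3 → U5 — U2:chain[open]; U0:fork[open]; U3:chain[open] ⇒ active
  6. U4 ← U2 ← U0 → U5 — U2:chain[open]; U0:fork[open] ⇒ active
Because an active path exists, U4 and U5 are not d-separated.

No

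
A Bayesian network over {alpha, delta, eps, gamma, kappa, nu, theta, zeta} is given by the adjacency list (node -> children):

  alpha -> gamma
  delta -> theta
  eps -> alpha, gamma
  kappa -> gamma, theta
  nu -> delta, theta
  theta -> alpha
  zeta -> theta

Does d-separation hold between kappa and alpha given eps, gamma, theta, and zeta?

Enumerating the 3 paths from kappa to alpha and testing each for blocking by {eps, gamma, theta, zeta}:
Path 1: kappa → gamma ← alpha
  gamma is a collider and gamma is conditioned on, which opens it — no node blocks this path, so it is active.
Path 2: kappa → gamma ← eps → alpha
  eps is a fork here and eps is conditioned on, so the path is blocked at eps.
Path 3: kappa → theta → alpha
  theta is a chain here and theta is conditioned on, so the path is blocked at theta.
At least one path is unblocked, so d-separation fails.

No — kappa and alpha are not d-separated given {eps, gamma, theta, zeta}.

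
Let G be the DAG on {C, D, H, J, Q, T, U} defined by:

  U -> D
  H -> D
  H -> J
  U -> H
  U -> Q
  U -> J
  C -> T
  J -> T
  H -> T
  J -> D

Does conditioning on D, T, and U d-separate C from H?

We examine all 6 paths between C and H:
Path 1: C → T ← J → D ← U → H
  U is a fork here and U is conditioned on, so the path is blocked at U.
Path 2: C → T ← J → D ← H
  T is a collider and T is conditioned on, which opens it; J is a fork and J is not conditioned on; D is a collider and D is conditioned on, which opens it — no node blocks this path, so it is active.
Path 3: C → T ← J ← U → D ← H
  U is a fork here and U is conditioned on, so the path is blocked at U.
Path 4: C → T ← J ← U → H
  U is a fork here and U is conditioned on, so the path is blocked at U.
Path 5: C → T ← J ← H
  T is a collider and T is conditioned on, which opens it; J is a chain and J is not conditioned on — no node blocks this path, so it is active.
Path 6: C → T ← H
  T is a collider and T is conditioned on, which opens it — no node blocks this path, so it is active.
At least one path is unblocked, so d-separation fails.

No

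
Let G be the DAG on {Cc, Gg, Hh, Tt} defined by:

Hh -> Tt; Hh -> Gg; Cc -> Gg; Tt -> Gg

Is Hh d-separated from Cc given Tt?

Enumerating the 2 paths from Hh to Cc and testing each for blocking by {Tt}:
Path 1: Hh → Gg ← Cc
  Gg is a collider here and neither Gg nor any of its descendants is conditioned on, so the collider stays closed — the path is blocked at Gg.
Path 2: Hh → Tt → Gg ← Cc
  Tt is a chain here and Tt is conditioned on, so the path is blocked at Tt.
All paths are blocked; Hh ⊥ Cc | {Tt} holds.

Yes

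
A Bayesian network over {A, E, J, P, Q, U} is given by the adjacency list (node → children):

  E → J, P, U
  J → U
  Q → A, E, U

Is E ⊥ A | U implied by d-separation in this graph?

Enumerating the 3 paths from E to A and testing each for blocking by {U}:
Path 1: E → U ← Q → A
  U is a collider and U is conditioned on, which opens it; Q is a fork and Q is not conditioned on — no node blocks this path, so it is active.
Path 2: E ← Q → A
  Q is a fork and Q is not conditioned on — no node blocks this path, so it is active.
Path 3: E → J → U ← Q → A
  J is a chain and J is not conditioned on; U is a collider and U is conditioned on, which opens it; Q is a fork and Q is not conditioned on — no node blocks this path, so it is active.
Because an active path exists, E and A are not d-separated.

No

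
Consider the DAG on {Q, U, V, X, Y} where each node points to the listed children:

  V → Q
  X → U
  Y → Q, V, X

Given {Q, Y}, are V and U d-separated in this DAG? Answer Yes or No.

2 paths connect V and U; each must be blocked for d-separation to hold:
  1. V → Q ← Y → X → U — Q:collider[open]; Y:fork[blocks]; X:chain[open] ⇒ blocked
  2. V ← Y → X → U — Y:fork[blocks]; X:chain[open] ⇒ blocked
Every path is blocked, so V and U are d-separated given {Q, Y}.

Yes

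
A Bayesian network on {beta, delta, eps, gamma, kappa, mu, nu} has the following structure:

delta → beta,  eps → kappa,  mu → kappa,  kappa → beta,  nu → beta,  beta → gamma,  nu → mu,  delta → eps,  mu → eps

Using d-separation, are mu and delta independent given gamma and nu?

No — mu and delta are not d-separated given {gamma, nu}.

There are 6 undirected paths between mu and delta; checking each against the conditioning set {gamma, nu}:
Path 1: mu → kappa ← eps ← delta
  kappa is a collider and its descendant gamma is conditioned on, which opens it; eps is a chain and eps is not conditioned on — no node blocks this path, so it is active.
Path 2: mu → kappa → beta ← delta
  kappa is a chain and kappa is not conditioned on; beta is a collider and its descendant gamma is conditioned on, which opens it — no node blocks this path, so it is active.
Path 3: mu ← nu → beta ← delta
  nu is a fork here and nu is conditioned on, so the path is blocked at nu.
Path 4: mu ← nu → beta ← kappa ← eps ← delta
  nu is a fork here and nu is conditioned on, so the path is blocked at nu.
Path 5: mu → eps ← delta
  eps is a collider and its descendant gamma is conditioned on, which opens it — no node blocks this path, so it is active.
Path 6: mu → eps → kappa → beta ← delta
  eps is a chain and eps is not conditioned on; kappa is a chain and kappa is not conditioned on; beta is a collider and its descendant gamma is conditioned on, which opens it — no node blocks this path, so it is active.
Since the path mu → kappa ← eps ← delta is active, mu and delta are not d-separated given {gamma, nu}.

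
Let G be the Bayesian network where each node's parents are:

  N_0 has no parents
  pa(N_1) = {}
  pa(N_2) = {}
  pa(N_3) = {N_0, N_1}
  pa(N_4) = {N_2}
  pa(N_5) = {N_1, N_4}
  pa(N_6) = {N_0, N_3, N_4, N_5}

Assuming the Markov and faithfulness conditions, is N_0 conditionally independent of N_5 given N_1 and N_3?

Yes — N_0 and N_5 are d-separated given {N_1, N_3}.

Enumerating the 6 paths from N_0 to N_5 and testing each for blocking by {N_1, N_3}:
Path 1: N_0 → N_3 ← N_1 → N_5
  N_1 is a fork here and N_1 is conditioned on, so the path is blocked at N_1.
Path 2: N_0 → N_3 → N_6 ← N_5
  N_3 is a chain here and N_3 is conditioned on, so the path is blocked at N_3.
Path 3: N_0 → N_3 → N_6 ← N_4 → N_5
  N_3 is a chain here and N_3 is conditioned on, so the path is blocked at N_3.
Path 4: N_0 → N_6 ← N_3 ← N_1 → N_5
  N_6 is a collider here and neither N_6 nor any of its descendants is conditioned on, so the collider stays closed — the path is blocked at N_6.
Path 5: N_0 → N_6 ← N_5
  N_6 is a collider here and neither N_6 nor any of its descendants is conditioned on, so the collider stays closed — the path is blocked at N_6.
Path 6: N_0 → N_6 ← N_4 → N_5
  N_6 is a collider here and neither N_6 nor any of its descendants is conditioned on, so the collider stays closed — the path is blocked at N_6.
All paths are blocked; N_0 ⊥ N_5 | {N_1, N_3} holds.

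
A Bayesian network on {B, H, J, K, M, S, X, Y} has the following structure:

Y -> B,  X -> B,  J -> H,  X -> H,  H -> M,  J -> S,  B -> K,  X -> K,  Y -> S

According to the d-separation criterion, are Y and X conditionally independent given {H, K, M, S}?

3 paths connect Y and X; each must be blocked for d-separation to hold:
  1. Y → B → K ← X — B:chain[open]; K:collider[open] ⇒ active
  2. Y → B ← X — B:collider[open] ⇒ active
  3. Y → S ← J → H ← X — S:collider[open]; J:fork[open]; H:collider[open] ⇒ active
At least one path is unblocked, so d-separation fails.

No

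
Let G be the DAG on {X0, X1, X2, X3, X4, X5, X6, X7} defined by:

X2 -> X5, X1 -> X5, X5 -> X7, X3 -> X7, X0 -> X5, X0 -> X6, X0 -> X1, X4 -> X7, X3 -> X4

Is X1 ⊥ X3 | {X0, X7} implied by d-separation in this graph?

There are 4 undirected paths between X1 and X3; checking each against the conditioning set {X0, X7}:
  1. X1 → X5 → X7 ← X4 ← X3 — X5:chain[open]; X7:collider[open]; X4:chain[open] ⇒ active
  2. X1 → X5 → X7 ← X3 — X5:chain[open]; X7:collider[open] ⇒ active
  3. X1 ← X0 → X5 → X7 ← X4 ← X3 — X0:fork[blocks]; X5:chain[open]; X7:collider[open]; X4:chain[open] ⇒ blocked
  4. X1 ← X0 → X5 → X7 ← X3 — X0:fork[blocks]; X5:chain[open]; X7:collider[open] ⇒ blocked
Because an active path exists, X1 and X3 are not d-separated.

No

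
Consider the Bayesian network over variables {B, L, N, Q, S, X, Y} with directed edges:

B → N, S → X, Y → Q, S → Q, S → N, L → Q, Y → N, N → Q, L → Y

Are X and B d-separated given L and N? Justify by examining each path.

No

We examine all 4 paths between X and B:
Path 1: X ← S → Q ← Y → N ← B
  Q is a collider here and neither Q nor any of its descendants is conditioned on, so the collider stays closed — the path is blocked at Q.
Path 2: X ← S → Q ← N ← B
  Q is a collider here and neither Q nor any of its descendants is conditioned on, so the collider stays closed — the path is blocked at Q.
Path 3: X ← S → Q ← L → Y → N ← B
  Q is a collider here and neither Q nor any of its descendants is conditioned on, so the collider stays closed — the path is blocked at Q.
Path 4: X ← S → N ← B
  S is a fork and S is not conditioned on; N is a collider and N is conditioned on, which opens it — no node blocks this path, so it is active.
At least one path is unblocked, so d-separation fails.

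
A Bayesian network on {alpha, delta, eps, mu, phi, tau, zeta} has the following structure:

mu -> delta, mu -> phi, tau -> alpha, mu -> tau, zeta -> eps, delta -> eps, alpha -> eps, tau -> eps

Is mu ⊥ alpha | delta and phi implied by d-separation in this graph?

4 paths connect mu and alpha; each must be blocked for d-separation to hold:
Path 1: mu → tau → eps ← alpha
  eps is a collider here and neither eps nor any of its descendants is conditioned on, so the collider stays closed — the path is blocked at eps.
Path 2: mu → tau → alpha
  tau is a chain and tau is not conditioned on — no node blocks this path, so it is active.
Path 3: mu → delta → eps ← tau → alpha
  delta is a chain here and delta is conditioned on, so the path is blocked at delta.
Path 4: mu → delta → eps ← alpha
  delta is a chain here and delta is conditioned on, so the path is blocked at delta.
Since the path mu → tau → alpha is active, mu and alpha are not d-separated given {delta, phi}.

No — mu and alpha are not d-separated given {delta, phi}.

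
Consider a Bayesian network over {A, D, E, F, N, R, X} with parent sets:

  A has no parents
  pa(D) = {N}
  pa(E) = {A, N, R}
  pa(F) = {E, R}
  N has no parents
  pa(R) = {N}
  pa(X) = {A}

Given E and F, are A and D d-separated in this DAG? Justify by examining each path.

No

3 paths connect A and D; each must be blocked for d-separation to hold:
Path 1: A → E → F ← R ← N → D
  E is a chain here and E is conditioned on, so the path is blocked at E.
Path 2: A → E ← R ← N → D
  E is a collider and E is conditioned on, which opens it; R is a chain and R is not conditioned on; N is a fork and N is not conditioned on — no node blocks this path, so it is active.
Path 3: A → E ← N → D
  E is a collider and E is conditioned on, which opens it; N is a fork and N is not conditioned on — no node blocks this path, so it is active.
Because an active path exists, A and D are not d-separated.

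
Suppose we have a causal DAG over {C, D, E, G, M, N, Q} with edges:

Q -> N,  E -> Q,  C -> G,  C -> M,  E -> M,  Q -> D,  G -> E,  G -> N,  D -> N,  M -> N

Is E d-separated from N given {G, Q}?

No — E and N are not d-separated given {G, Q}.

6 paths connect E and N; each must be blocked for d-separation to hold:
Path 1: E → Q → N
  Q is a chain here and Q is conditioned on, so the path is blocked at Q.
Path 2: E → Q → D → N
  Q is a chain here and Q is conditioned on, so the path is blocked at Q.
Path 3: E ← G → N
  G is a fork here and G is conditioned on, so the path is blocked at G.
Path 4: E ← G ← C → M → N
  G is a chain here and G is conditioned on, so the path is blocked at G.
Path 5: E → M → N
  M is a chain and M is not conditioned on — no node blocks this path, so it is active.
Path 6: E → M ← C → G → N
  M is a collider here and neither M nor any of its descendants is conditioned on, so the collider stays closed — the path is blocked at M.
Because an active path exists, E and N are not d-separated.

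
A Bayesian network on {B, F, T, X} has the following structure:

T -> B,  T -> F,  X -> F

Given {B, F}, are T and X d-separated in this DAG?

There is one path between T and X:
  1. T → F ← X — F:collider[open] ⇒ active
Since the path T → F ← X is active, T and X are not d-separated given {B, F}.

No — T and X are not d-separated given {B, F}.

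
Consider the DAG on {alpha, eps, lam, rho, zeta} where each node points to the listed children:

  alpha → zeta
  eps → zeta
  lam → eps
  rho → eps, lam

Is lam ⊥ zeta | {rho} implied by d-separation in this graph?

No

We examine all 2 paths between lam and zeta:
  1. lam → eps → zeta — eps:chain[open] ⇒ active
  2. lam ← rho → eps → zeta — rho:fork[blocks]; eps:chain[open] ⇒ blocked
At least one path is unblocked, so d-separation fails.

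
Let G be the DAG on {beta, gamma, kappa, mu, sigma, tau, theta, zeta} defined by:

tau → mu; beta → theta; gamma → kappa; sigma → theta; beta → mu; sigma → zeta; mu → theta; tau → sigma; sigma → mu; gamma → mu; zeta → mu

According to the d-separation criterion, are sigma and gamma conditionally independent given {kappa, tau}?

Yes

5 paths connect sigma and gamma; each must be blocked for d-separation to hold:
Path 1: sigma → zeta → mu ← gamma
  mu is a collider here and neither mu nor any of its descendants is conditioned on, so the collider stays closed — the path is blocked at mu.
Path 2: sigma → mu ← gamma
  mu is a collider here and neither mu nor any of its descendants is conditioned on, so the collider stays closed — the path is blocked at mu.
Path 3: sigma → theta ← mu ← gamma
  theta is a collider here and neither theta nor any of its descendants is conditioned on, so the collider stays closed — the path is blocked at theta.
Path 4: sigma → theta ← beta → mu ← gamma
  theta is a collider here and neither theta nor any of its descendants is conditioned on, so the collider stays closed — the path is blocked at theta.
Path 5: sigma ← tau → mu ← gamma
  tau is a fork here and tau is conditioned on, so the path is blocked at tau.
Since every path is blocked, d-separation holds.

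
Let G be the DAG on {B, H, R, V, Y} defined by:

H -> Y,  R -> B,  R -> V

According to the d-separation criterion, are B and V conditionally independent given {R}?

Yes

The only undirected path from B to V is:
  1. B ← R → V — R:fork[blocks] ⇒ blocked
Every path is blocked, so B and V are d-separated given {R}.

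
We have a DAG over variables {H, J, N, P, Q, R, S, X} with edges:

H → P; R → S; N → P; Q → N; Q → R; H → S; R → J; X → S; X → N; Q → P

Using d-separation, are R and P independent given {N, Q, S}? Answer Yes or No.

No

Enumerating the 6 paths from R to P and testing each for blocking by {N, Q, S}:
  1. R → S ← H → P — S:collider[open]; H:fork[open] ⇒ active
  2. R → S ← X → N → P — S:collider[open]; X:fork[open]; N:chain[blocks] ⇒ blocked
  3. R → S ← X → N ← Q → P — S:collider[open]; X:fork[open]; N:collider[open]; Q:fork[blocks] ⇒ blocked
  4. R ← Q → P — Q:fork[blocks] ⇒ blocked
  5. R ← Q → N → P — Q:fork[blocks]; N:chain[blocks] ⇒ blocked
  6. R ← Q → N ← X → S ← H → P — Q:fork[blocks]; N:collider[open]; X:fork[open]; S:collider[open]; H:fork[open] ⇒ blocked
At least one path is unblocked, so d-separation fails.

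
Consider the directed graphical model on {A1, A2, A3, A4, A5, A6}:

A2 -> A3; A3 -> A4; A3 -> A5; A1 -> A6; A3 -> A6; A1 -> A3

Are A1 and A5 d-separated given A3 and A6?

Yes — A1 and A5 are d-separated given {A3, A6}.

There are 2 undirected paths between A1 and A5; checking each against the conditioning set {A3, A6}:
  1. A1 → A6 ← A3 → A5 — A6:collider[open]; A3:fork[blocks] ⇒ blocked
  2. A1 → A3 → A5 — A3:chain[blocks] ⇒ blocked
Since every path is blocked, d-separation holds.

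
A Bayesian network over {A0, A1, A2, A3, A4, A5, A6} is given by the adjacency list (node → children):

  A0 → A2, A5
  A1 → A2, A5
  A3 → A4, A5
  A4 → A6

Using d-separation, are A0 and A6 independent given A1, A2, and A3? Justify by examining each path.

Yes

2 paths connect A0 and A6; each must be blocked for d-separation to hold:
  1. A0 → A5 ← A3 → A4 → A6 — A5:collider[blocks]; A3:fork[blocks]; A4:chain[open] ⇒ blocked
  2. A0 → A2 ← A1 → A5 ← A3 → A4 → A6 — A2:collider[open]; A1:fork[blocks]; A5:collider[blocks]; A3:fork[blocks]; A4:chain[open] ⇒ blocked
Since every path is blocked, d-separation holds.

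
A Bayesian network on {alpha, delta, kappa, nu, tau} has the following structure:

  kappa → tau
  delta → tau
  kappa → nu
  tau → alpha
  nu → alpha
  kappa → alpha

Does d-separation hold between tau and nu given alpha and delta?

No

Enumerating the 4 paths from tau to nu and testing each for blocking by {alpha, delta}:
Path 1: tau ← kappa → nu
  kappa is a fork and kappa is not conditioned on — no node blocks this path, so it is active.
Path 2: tau ← kappa → alpha ← nu
  kappa is a fork and kappa is not conditioned on; alpha is a collider and alpha is conditioned on, which opens it — no node blocks this path, so it is active.
Path 3: tau → alpha ← nu
  alpha is a collider and alpha is conditioned on, which opens it — no node blocks this path, so it is active.
Path 4: tau → alpha ← kappa → nu
  alpha is a collider and alpha is conditioned on, which opens it; kappa is a fork and kappa is not conditioned on — no node blocks this path, so it is active.
At least one path is unblocked, so d-separation fails.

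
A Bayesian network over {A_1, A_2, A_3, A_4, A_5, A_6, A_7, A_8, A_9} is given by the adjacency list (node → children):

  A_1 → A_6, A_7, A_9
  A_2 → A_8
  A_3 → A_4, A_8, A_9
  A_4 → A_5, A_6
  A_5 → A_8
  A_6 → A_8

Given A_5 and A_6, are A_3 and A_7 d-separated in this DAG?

Enumerating the 5 paths from A_3 to A_7 and testing each for blocking by {A_5, A_6}:
  1. A_3 → A_9 ← A_1 → A_7 — A_9:collider[blocks]; A_1:fork[open] ⇒ blocked
  2. A_3 → A_8 ← A_6 ← A_1 → A_7 — A_8:collider[blocks]; A_6:chain[blocks]; A_1:fork[open] ⇒ blocked
  3. A_3 → A_8 ← A_5 ← A_4 → A_6 ← A_1 → A_7 — A_8:collider[blocks]; A_5:chain[blocks]; A_4:fork[open]; A_6:collider[open]; A_1:fork[open] ⇒ blocked
  4. A_3 → A_4 → A_6 ← A_1 → A_7 — A_4:chain[open]; A_6:collider[open]; A_1:fork[open] ⇒ active
  5. A_3 → A_4 → A_5 → A_8 ← A_6 ← A_1 → A_7 — A_4:chain[open]; A_5:chain[blocks]; A_8:collider[blocks]; A_6:chain[blocks]; A_1:fork[open] ⇒ blocked
Because an active path exists, A_3 and A_7 are not d-separated.

No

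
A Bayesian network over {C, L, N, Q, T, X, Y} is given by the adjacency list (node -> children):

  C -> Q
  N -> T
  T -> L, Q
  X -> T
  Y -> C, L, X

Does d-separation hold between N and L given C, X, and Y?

No

We examine all 3 paths between N and L:
Path 1: N → T → Q ← C ← Y → L
  Q is a collider here and neither Q nor any of its descendants is conditioned on, so the collider stays closed — the path is blocked at Q.
Path 2: N → T ← X ← Y → L
  T is a collider here and neither T nor any of its descendants is conditioned on, so the collider stays closed — the path is blocked at T.
Path 3: N → T → L
  T is a chain and T is not conditioned on — no node blocks this path, so it is active.
Because an active path exists, N and L are not d-separated.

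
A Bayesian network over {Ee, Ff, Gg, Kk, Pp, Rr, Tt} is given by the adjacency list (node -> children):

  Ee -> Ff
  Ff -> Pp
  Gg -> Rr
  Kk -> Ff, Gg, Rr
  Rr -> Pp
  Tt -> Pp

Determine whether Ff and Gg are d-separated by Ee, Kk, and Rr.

Yes

4 paths connect Ff and Gg; each must be blocked for d-separation to hold:
Path 1: Ff ← Kk → Gg
  Kk is a fork here and Kk is conditioned on, so the path is blocked at Kk.
Path 2: Ff ← Kk → Rr ← Gg
  Kk is a fork here and Kk is conditioned on, so the path is blocked at Kk.
Path 3: Ff → Pp ← Rr ← Kk → Gg
  Pp is a collider here and neither Pp nor any of its descendants is conditioned on, so the collider stays closed — the path is blocked at Pp.
Path 4: Ff → Pp ← Rr ← Gg
  Pp is a collider here and neither Pp nor any of its descendants is conditioned on, so the collider stays closed — the path is blocked at Pp.
Since every path is blocked, d-separation holds.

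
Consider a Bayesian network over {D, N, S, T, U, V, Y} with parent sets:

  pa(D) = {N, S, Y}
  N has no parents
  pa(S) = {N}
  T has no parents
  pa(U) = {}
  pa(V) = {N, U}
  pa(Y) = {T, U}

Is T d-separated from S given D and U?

There are 4 undirected paths between T and S; checking each against the conditioning set {D, U}:
Path 1: T → Y ← U → V ← N → D ← S
  U is a fork here and U is conditioned on, so the path is blocked at U.
Path 2: T → Y ← U → V ← N → S
  U is a fork here and U is conditioned on, so the path is blocked at U.
Path 3: T → Y → D ← S
  Y is a chain and Y is not conditioned on; D is a collider and D is conditioned on, which opens it — no node blocks this path, so it is active.
Path 4: T → Y → D ← N → S
  Y is a chain and Y is not conditioned on; D is a collider and D is conditioned on, which opens it; N is a fork and N is not conditioned on — no node blocks this path, so it is active.
At least one path is unblocked, so d-separation fails.

No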